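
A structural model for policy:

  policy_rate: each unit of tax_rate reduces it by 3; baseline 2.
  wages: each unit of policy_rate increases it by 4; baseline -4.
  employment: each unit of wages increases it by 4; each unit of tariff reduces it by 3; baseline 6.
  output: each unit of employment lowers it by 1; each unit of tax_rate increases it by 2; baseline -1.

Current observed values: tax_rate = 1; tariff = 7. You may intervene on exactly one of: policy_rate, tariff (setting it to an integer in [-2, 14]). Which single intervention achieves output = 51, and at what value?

set tariff = 8

Intervening on policy_rate: output = -16*policy_rate + 32. Reaching 51 requires policy_rate = -19/16, not an integer.
Intervening on tariff: with other inputs at their observed values, output = 3*tariff + 27. Solving for 51 gives tariff = 8, within [-2, 14].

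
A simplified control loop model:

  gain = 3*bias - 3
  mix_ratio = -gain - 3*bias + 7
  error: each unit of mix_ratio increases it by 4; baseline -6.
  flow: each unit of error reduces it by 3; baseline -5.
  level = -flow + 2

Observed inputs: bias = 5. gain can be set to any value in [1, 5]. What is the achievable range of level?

-167 to -119

Intervening on gain fixes its value directly, overriding its dependence on bias.
Substituting into the mix_ratio equation gives mix_ratio = -gain - 8.
error becomes -4*gain - 38.
flow becomes 12*gain + 109.
Substituting into the level equation gives level = -12*gain - 107.
Linear in gain, so extremes are at the endpoints: gain = 1 gives level = -119; gain = 5 gives level = -167.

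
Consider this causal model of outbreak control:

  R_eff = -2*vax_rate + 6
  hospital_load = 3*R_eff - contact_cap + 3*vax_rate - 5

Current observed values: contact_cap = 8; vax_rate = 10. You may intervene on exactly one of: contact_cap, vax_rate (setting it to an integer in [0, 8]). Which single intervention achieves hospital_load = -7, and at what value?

Intervening on contact_cap: hospital_load = -contact_cap - 17. Reaching -7 requires contact_cap = -10, outside [0, 8].
Intervening on vax_rate: with other inputs at their observed values, hospital_load = -3*vax_rate + 5. Solving for -7 gives vax_rate = 4, within [0, 8].

set vax_rate = 4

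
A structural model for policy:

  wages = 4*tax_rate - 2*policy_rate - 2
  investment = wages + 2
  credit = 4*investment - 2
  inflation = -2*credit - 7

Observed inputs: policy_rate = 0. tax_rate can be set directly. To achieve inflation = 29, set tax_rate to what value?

tax_rate = -1

Substituting into the wages equation gives wages = 4*tax_rate - 2.
So investment = 4*tax_rate.
This gives credit = 16*tax_rate - 2.
inflation becomes -32*tax_rate - 3.
Solve -32*tax_rate - 3 = 29: tax_rate = (29 + 3) / -32 = -1.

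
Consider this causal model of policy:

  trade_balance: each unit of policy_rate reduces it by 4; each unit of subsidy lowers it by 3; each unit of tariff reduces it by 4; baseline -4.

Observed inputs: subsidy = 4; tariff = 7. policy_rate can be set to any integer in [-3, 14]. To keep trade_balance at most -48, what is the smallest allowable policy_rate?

policy_rate = 1

Substituting into the trade_balance equation gives trade_balance = -4*policy_rate - 44.
Require -4*policy_rate - 44 ≤ -48, so policy_rate ≥ 1.
The smallest integer in [-3, 14] satisfying this is 1.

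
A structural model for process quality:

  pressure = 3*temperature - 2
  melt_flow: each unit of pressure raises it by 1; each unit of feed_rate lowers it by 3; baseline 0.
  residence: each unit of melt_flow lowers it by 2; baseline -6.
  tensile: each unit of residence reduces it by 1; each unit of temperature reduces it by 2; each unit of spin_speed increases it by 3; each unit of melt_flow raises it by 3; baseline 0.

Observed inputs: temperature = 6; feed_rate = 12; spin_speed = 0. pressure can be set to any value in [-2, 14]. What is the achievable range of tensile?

Intervening on pressure fixes its value directly, overriding its dependence on temperature.
Substituting into the melt_flow equation gives melt_flow = pressure - 36.
This gives residence = -2*pressure + 66.
Substituting into the tensile equation gives tensile = 5*pressure - 186.
Linear in pressure, so extremes are at the endpoints: pressure = -2 gives tensile = -196; pressure = 14 gives tensile = -116.

-196 to -116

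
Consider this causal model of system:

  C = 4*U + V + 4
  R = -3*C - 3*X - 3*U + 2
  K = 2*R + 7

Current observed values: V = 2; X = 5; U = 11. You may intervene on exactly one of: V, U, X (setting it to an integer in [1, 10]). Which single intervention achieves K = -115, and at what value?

Intervening on V: K = -6*V - 373. Reaching -115 requires V = -43, outside [1, 10].
Intervening on U: with other inputs at their observed values, K = -30*U - 55. Solving for -115 gives U = 2, within [1, 10].
Intervening on X: K = -6*X - 355. Reaching -115 requires X = -40, outside [1, 10].

set U = 2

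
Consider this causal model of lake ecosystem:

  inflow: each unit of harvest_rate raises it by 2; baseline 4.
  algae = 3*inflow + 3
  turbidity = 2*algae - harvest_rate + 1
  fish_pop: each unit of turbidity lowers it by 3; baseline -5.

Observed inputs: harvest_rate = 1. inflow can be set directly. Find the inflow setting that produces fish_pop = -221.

inflow = 11

Intervening on inflow fixes its value directly, overriding its dependence on harvest_rate.
Substituting into the turbidity equation gives turbidity = 6*inflow + 6.
fish_pop becomes -18*inflow - 23.
Solve -18*inflow - 23 = -221: inflow = (-221 + 23) / -18 = 11.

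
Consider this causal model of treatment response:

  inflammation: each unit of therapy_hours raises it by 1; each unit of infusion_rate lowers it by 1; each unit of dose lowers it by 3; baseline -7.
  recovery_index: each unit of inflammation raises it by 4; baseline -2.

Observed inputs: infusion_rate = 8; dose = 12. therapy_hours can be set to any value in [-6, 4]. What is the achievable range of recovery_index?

Substituting into the inflammation equation gives inflammation = therapy_hours - 51.
So recovery_index = 4*therapy_hours - 206.
Linear in therapy_hours, so extremes are at the endpoints: therapy_hours = -6 gives recovery_index = -230; therapy_hours = 4 gives recovery_index = -190.

-230 to -190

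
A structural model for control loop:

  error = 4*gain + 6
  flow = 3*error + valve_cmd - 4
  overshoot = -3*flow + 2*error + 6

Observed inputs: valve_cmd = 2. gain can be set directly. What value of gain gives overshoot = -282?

Substituting into the flow equation gives flow = 12*gain + 16.
This gives overshoot = -28*gain - 30.
Solve -28*gain - 30 = -282: gain = (-282 + 30) / -28 = 9.

gain = 9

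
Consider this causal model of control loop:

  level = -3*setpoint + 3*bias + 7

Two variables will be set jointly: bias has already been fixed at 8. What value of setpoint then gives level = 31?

With bias held at 8:
Substituting into the level equation gives level = -3*setpoint + 31.
Solve -3*setpoint + 31 = 31: setpoint = (31 - 31) / -3 = 0.

setpoint = 0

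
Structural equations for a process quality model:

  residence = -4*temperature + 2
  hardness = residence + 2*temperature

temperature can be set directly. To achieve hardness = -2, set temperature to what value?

temperature = 2

Substituting into the hardness equation gives hardness = -2*temperature + 2.
Solve -2*temperature + 2 = -2: temperature = (-2 - 2) / -2 = 2.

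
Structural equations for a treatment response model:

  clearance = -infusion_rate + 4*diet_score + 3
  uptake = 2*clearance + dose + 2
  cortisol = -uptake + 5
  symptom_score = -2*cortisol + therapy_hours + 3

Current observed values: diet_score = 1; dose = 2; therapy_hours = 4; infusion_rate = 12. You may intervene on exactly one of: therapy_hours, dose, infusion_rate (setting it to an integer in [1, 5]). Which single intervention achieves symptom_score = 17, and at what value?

Intervening on therapy_hours: symptom_score = therapy_hours - 19. Reaching 17 requires therapy_hours = 36, outside [1, 5].
Intervening on dose: symptom_score = 2*dose - 19. Reaching 17 requires dose = 18, outside [1, 5].
Intervening on infusion_rate: with other inputs at their observed values, symptom_score = -4*infusion_rate + 33. Solving for 17 gives infusion_rate = 4, within [1, 5].

set infusion_rate = 4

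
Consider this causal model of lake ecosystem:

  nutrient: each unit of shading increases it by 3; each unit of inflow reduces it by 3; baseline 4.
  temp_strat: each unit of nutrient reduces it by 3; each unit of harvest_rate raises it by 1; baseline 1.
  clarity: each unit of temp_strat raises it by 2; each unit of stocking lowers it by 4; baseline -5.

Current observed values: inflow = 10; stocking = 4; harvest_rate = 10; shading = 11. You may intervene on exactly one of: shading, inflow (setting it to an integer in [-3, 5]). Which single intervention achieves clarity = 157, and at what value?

set shading = 0

Intervening on shading: with other inputs at their observed values, clarity = -18*shading + 157. Solving for 157 gives shading = 0, within [-3, 5].
Intervening on inflow: clarity = 18*inflow - 221. Reaching 157 requires inflow = 21, outside [-3, 5].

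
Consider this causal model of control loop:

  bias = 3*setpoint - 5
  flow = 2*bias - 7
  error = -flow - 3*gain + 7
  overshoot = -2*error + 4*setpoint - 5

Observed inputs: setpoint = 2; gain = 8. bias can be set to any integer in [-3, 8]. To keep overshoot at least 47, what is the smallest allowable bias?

bias = 6

Intervening on bias fixes its value directly, overriding its dependence on setpoint.
Substituting into the error equation gives error = -2*bias - 10.
Substituting into the overshoot equation gives overshoot = 4*bias + 23.
Require 4*bias + 23 ≥ 47, so bias ≥ 6.
The smallest integer in [-3, 8] satisfying this is 6.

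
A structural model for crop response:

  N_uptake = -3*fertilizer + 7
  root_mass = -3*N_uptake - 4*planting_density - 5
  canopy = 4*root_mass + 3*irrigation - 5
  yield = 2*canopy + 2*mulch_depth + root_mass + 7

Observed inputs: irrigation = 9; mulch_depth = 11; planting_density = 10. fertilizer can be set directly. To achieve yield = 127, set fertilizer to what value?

fertilizer = 8

Substituting into the root_mass equation gives root_mass = 9*fertilizer - 66.
This gives canopy = 36*fertilizer - 242.
yield becomes 81*fertilizer - 521.
Solve 81*fertilizer - 521 = 127: fertilizer = (127 + 521) / 81 = 8.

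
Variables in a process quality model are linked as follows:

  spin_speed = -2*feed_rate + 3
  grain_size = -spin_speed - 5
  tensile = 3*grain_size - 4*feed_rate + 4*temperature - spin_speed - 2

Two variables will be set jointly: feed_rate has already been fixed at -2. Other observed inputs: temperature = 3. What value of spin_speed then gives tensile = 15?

With feed_rate held at -2:
Intervening on spin_speed fixes its value directly, overriding its dependence on feed_rate.
Substituting into the tensile equation gives tensile = -4*spin_speed + 3.
Solve -4*spin_speed + 3 = 15: spin_speed = (15 - 3) / -4 = -3.

spin_speed = -3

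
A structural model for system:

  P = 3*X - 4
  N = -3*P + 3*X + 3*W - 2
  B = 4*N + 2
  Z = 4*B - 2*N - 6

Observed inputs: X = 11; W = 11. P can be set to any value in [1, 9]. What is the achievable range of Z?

520 to 856

Intervening on P fixes its value directly, overriding its dependence on X.
Substituting into the N equation gives N = -3*P + 64.
B becomes -12*P + 258.
Substituting into the Z equation gives Z = -42*P + 898.
Linear in P, so extremes are at the endpoints: P = 1 gives Z = 856; P = 9 gives Z = 520.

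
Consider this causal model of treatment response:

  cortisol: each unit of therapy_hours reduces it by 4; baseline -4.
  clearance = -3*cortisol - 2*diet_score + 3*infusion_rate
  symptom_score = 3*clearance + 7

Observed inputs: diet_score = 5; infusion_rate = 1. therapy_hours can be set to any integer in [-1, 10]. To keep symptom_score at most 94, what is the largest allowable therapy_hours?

therapy_hours = 2

Substituting into the clearance equation gives clearance = 12*therapy_hours + 5.
Substituting into the symptom_score equation gives symptom_score = 36*therapy_hours + 22.
Require 36*therapy_hours + 22 ≤ 94, so therapy_hours ≤ 2.
The largest integer in [-1, 10] satisfying this is 2.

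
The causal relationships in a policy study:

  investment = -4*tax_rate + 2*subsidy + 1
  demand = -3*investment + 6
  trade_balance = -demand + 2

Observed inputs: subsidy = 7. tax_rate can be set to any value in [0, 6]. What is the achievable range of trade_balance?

-31 to 41

Substituting into the investment equation gives investment = -4*tax_rate + 15.
Substituting into the demand equation gives demand = 12*tax_rate - 39.
Substituting into the trade_balance equation gives trade_balance = -12*tax_rate + 41.
Linear in tax_rate, so extremes are at the endpoints: tax_rate = 0 gives trade_balance = 41; tax_rate = 6 gives trade_balance = -31.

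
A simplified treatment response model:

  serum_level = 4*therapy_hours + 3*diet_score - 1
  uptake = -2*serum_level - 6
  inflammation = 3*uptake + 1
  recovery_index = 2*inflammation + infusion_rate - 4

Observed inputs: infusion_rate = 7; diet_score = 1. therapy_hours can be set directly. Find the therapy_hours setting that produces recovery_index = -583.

Substituting into the serum_level equation gives serum_level = 4*therapy_hours + 2.
Substituting into the uptake equation gives uptake = -8*therapy_hours - 10.
This gives inflammation = -24*therapy_hours - 29.
So recovery_index = -48*therapy_hours - 55.
Solve -48*therapy_hours - 55 = -583: therapy_hours = (-583 + 55) / -48 = 11.

therapy_hours = 11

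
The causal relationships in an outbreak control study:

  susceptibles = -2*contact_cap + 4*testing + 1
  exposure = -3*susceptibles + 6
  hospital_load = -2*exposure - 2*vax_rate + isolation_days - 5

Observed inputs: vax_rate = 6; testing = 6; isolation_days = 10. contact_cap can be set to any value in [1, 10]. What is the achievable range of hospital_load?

11 to 119

Substituting into the susceptibles equation gives susceptibles = -2*contact_cap + 25.
exposure becomes 6*contact_cap - 69.
So hospital_load = -12*contact_cap + 131.
Linear in contact_cap, so extremes are at the endpoints: contact_cap = 1 gives hospital_load = 119; contact_cap = 10 gives hospital_load = 11.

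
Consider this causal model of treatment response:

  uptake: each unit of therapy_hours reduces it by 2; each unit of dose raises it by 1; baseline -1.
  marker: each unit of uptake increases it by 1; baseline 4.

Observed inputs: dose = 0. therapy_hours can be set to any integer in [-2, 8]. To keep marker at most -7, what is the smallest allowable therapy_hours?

therapy_hours = 5

Substituting into the uptake equation gives uptake = -2*therapy_hours - 1.
Substituting into the marker equation gives marker = -2*therapy_hours + 3.
Require -2*therapy_hours + 3 ≤ -7, so therapy_hours ≥ 5.
The smallest integer in [-2, 8] satisfying this is 5.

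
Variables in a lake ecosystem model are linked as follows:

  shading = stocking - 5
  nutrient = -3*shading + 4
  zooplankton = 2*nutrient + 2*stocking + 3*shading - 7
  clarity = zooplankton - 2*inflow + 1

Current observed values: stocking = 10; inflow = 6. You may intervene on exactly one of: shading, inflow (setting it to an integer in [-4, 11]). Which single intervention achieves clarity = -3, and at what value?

Intervening on shading: clarity = -3*shading + 10. Reaching -3 requires shading = 13/3, not an integer.
Intervening on inflow: with other inputs at their observed values, clarity = -2*inflow + 7. Solving for -3 gives inflow = 5, within [-4, 11].

set inflow = 5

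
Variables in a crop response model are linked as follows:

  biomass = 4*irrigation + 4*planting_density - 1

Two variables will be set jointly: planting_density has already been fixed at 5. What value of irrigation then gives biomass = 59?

irrigation = 10

With planting_density held at 5:
Substituting into the biomass equation gives biomass = 4*irrigation + 19.
Solve 4*irrigation + 19 = 59: irrigation = (59 - 19) / 4 = 10.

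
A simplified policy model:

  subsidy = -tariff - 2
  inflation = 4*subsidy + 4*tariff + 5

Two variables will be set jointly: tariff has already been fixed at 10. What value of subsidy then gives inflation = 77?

subsidy = 8

With tariff held at 10:
Intervening on subsidy fixes its value directly, overriding its dependence on tariff.
Substituting into the inflation equation gives inflation = 4*subsidy + 45.
Solve 4*subsidy + 45 = 77: subsidy = (77 - 45) / 4 = 8.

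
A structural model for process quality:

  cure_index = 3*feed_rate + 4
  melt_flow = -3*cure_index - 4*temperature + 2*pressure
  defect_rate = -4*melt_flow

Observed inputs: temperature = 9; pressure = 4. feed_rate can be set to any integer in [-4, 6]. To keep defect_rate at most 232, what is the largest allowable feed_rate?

feed_rate = 2

Substituting into the melt_flow equation gives melt_flow = -9*feed_rate - 40.
Substituting into the defect_rate equation gives defect_rate = 36*feed_rate + 160.
Require 36*feed_rate + 160 ≤ 232, so feed_rate ≤ 2.
The largest integer in [-4, 6] satisfying this is 2.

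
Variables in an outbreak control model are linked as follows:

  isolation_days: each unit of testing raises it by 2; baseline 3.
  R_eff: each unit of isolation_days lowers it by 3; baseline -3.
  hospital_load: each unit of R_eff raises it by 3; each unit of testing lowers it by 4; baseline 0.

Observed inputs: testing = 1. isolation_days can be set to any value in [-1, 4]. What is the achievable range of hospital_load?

Intervening on isolation_days fixes its value directly, overriding its dependence on testing.
Substituting into the hospital_load equation gives hospital_load = -9*isolation_days - 13.
Linear in isolation_days, so extremes are at the endpoints: isolation_days = -1 gives hospital_load = -4; isolation_days = 4 gives hospital_load = -49.

-49 to -4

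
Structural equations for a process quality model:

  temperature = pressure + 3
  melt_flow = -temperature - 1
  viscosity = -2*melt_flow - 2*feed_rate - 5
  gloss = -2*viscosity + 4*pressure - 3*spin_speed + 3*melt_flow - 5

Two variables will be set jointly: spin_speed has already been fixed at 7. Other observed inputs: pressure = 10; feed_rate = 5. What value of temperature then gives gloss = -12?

With spin_speed held at 7:
Intervening on temperature fixes its value directly, overriding its dependence on pressure.
Substituting into the viscosity equation gives viscosity = 2*temperature - 13.
Substituting into the gloss equation gives gloss = -7*temperature + 37.
Solve -7*temperature + 37 = -12: temperature = (-12 - 37) / -7 = 7.

temperature = 7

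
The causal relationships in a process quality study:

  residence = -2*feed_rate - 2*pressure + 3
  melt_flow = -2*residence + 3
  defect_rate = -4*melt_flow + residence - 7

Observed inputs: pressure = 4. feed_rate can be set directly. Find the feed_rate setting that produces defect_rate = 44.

feed_rate = -6

Substituting into the residence equation gives residence = -2*feed_rate - 5.
Substituting into the melt_flow equation gives melt_flow = 4*feed_rate + 13.
Substituting into the defect_rate equation gives defect_rate = -18*feed_rate - 64.
Solve -18*feed_rate - 64 = 44: feed_rate = (44 + 64) / -18 = -6.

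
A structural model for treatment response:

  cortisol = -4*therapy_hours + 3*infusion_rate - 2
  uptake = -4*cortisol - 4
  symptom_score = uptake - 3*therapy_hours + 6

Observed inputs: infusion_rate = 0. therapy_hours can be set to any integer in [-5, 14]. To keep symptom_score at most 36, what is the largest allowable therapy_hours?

Substituting into the cortisol equation gives cortisol = -4*therapy_hours - 2.
Substituting into the uptake equation gives uptake = 16*therapy_hours + 4.
symptom_score becomes 13*therapy_hours + 10.
Require 13*therapy_hours + 10 ≤ 36, so therapy_hours ≤ 2.
The largest integer in [-5, 14] satisfying this is 2.

therapy_hours = 2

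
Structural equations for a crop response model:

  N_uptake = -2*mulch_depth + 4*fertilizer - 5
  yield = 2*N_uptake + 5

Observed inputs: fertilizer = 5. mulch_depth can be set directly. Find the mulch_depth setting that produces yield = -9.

Substituting into the N_uptake equation gives N_uptake = -2*mulch_depth + 15.
This gives yield = -4*mulch_depth + 35.
Solve -4*mulch_depth + 35 = -9: mulch_depth = (-9 - 35) / -4 = 11.

mulch_depth = 11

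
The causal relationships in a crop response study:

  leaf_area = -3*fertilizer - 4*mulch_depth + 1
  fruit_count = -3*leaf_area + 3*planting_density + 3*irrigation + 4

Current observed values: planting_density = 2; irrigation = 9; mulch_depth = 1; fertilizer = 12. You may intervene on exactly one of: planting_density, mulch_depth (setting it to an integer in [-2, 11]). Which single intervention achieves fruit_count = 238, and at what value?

Intervening on planting_density: fruit_count = 3*planting_density + 148. Reaching 238 requires planting_density = 30, outside [-2, 11].
Intervening on mulch_depth: with other inputs at their observed values, fruit_count = 12*mulch_depth + 142. Solving for 238 gives mulch_depth = 8, within [-2, 11].

set mulch_depth = 8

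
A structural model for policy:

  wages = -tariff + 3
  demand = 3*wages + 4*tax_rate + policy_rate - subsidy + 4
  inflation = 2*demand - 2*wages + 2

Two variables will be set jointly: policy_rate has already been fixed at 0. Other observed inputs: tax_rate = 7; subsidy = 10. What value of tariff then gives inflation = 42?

With policy_rate held at 0:
Substituting into the demand equation gives demand = -3*tariff + 31.
Substituting into the inflation equation gives inflation = -4*tariff + 58.
Solve -4*tariff + 58 = 42: tariff = (42 - 58) / -4 = 4.

tariff = 4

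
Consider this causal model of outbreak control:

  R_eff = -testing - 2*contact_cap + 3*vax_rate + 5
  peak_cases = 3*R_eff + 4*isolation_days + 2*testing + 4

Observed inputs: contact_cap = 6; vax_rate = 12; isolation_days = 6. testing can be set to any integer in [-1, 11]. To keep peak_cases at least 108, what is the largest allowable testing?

Substituting into the R_eff equation gives R_eff = -testing + 29.
This gives peak_cases = -testing + 115.
Require -testing + 115 ≥ 108, so testing ≤ 7.
The largest integer in [-1, 11] satisfying this is 7.

testing = 7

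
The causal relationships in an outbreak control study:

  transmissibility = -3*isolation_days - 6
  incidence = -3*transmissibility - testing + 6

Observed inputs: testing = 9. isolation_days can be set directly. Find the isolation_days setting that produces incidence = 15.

isolation_days = 0

Substituting into the incidence equation gives incidence = 9*isolation_days + 15.
Solve 9*isolation_days + 15 = 15: isolation_days = (15 - 15) / 9 = 0.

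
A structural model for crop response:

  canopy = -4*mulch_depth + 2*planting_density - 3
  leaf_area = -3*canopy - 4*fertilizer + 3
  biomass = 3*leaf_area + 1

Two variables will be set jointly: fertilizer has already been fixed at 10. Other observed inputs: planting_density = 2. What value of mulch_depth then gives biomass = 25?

With fertilizer held at 10:
Substituting into the canopy equation gives canopy = -4*mulch_depth + 1.
Substituting into the leaf_area equation gives leaf_area = 12*mulch_depth - 40.
biomass becomes 36*mulch_depth - 119.
Solve 36*mulch_depth - 119 = 25: mulch_depth = (25 + 119) / 36 = 4.

mulch_depth = 4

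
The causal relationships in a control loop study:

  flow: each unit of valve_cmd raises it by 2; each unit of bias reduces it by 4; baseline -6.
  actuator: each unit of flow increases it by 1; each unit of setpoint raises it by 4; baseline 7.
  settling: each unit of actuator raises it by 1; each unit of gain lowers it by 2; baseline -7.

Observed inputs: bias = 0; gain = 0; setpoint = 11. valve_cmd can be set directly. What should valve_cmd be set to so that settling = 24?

Substituting into the flow equation gives flow = 2*valve_cmd - 6.
Substituting into the actuator equation gives actuator = 2*valve_cmd + 45.
Substituting into the settling equation gives settling = 2*valve_cmd + 38.
Solve 2*valve_cmd + 38 = 24: valve_cmd = (24 - 38) / 2 = -7.

valve_cmd = -7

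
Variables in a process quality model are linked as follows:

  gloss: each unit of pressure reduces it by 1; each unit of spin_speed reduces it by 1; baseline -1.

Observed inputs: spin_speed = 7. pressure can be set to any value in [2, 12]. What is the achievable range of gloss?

-20 to -10

Substituting into the gloss equation gives gloss = -pressure - 8.
Linear in pressure, so extremes are at the endpoints: pressure = 2 gives gloss = -10; pressure = 12 gives gloss = -20.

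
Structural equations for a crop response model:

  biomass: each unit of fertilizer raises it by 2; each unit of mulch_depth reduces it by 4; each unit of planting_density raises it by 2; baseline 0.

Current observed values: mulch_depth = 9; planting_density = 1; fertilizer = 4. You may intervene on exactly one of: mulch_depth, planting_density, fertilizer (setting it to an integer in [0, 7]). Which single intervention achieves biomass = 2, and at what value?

Intervening on mulch_depth: with other inputs at their observed values, biomass = -4*mulch_depth + 10. Solving for 2 gives mulch_depth = 2, within [0, 7].
Intervening on planting_density: biomass = 2*planting_density - 28. Reaching 2 requires planting_density = 15, outside [0, 7].
Intervening on fertilizer: biomass = 2*fertilizer - 34. Reaching 2 requires fertilizer = 18, outside [0, 7].

set mulch_depth = 2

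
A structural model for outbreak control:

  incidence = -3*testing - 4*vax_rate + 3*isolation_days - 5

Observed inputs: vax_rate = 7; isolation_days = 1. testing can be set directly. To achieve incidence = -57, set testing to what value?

testing = 9

Substituting into the incidence equation gives incidence = -3*testing - 30.
Solve -3*testing - 30 = -57: testing = (-57 + 30) / -3 = 9.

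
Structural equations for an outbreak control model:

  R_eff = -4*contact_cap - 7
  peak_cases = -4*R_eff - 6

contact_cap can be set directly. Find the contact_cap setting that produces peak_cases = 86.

Substituting into the peak_cases equation gives peak_cases = 16*contact_cap + 22.
Solve 16*contact_cap + 22 = 86: contact_cap = (86 - 22) / 16 = 4.

contact_cap = 4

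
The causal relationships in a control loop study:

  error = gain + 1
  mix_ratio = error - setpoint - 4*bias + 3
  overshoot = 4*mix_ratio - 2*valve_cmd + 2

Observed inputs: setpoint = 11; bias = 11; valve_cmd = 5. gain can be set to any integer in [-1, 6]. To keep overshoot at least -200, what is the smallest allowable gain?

Substituting into the mix_ratio equation gives mix_ratio = gain - 51.
overshoot becomes 4*gain - 212.
Require 4*gain - 212 ≥ -200, so gain ≥ 3.
The smallest integer in [-1, 6] satisfying this is 3.

gain = 3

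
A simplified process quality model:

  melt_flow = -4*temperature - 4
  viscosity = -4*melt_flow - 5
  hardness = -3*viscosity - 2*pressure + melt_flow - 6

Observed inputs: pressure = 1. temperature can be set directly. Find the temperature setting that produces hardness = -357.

Substituting into the viscosity equation gives viscosity = 16*temperature + 11.
So hardness = -52*temperature - 45.
Solve -52*temperature - 45 = -357: temperature = (-357 + 45) / -52 = 6.

temperature = 6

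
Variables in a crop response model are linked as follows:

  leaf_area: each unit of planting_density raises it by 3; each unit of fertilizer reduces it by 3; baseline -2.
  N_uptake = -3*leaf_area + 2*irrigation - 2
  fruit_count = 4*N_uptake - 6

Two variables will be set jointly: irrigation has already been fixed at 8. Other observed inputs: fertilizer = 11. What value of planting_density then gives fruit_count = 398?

With irrigation held at 8:
Substituting into the leaf_area equation gives leaf_area = 3*planting_density - 35.
Substituting into the N_uptake equation gives N_uptake = -9*planting_density + 119.
This gives fruit_count = -36*planting_density + 470.
Solve -36*planting_density + 470 = 398: planting_density = (398 - 470) / -36 = 2.

planting_density = 2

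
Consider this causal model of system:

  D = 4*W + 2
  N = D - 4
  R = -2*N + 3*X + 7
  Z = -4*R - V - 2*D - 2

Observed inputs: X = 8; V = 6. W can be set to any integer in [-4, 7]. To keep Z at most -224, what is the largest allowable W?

W = -3

Substituting into the N equation gives N = 4*W - 2.
Substituting into the R equation gives R = -8*W + 35.
This gives Z = 24*W - 152.
Require 24*W - 152 ≤ -224, so W ≤ -3.
The largest integer in [-4, 7] satisfying this is -3.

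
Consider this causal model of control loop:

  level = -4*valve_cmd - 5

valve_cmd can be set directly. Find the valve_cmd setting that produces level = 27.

Solve -4*valve_cmd - 5 = 27: valve_cmd = (27 + 5) / -4 = -8.

valve_cmd = -8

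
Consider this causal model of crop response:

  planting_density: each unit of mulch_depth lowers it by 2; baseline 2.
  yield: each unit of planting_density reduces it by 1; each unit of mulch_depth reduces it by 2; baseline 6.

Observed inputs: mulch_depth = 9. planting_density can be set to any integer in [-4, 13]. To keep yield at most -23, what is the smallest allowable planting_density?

Intervening on planting_density fixes its value directly, overriding its dependence on mulch_depth.
Substituting into the yield equation gives yield = -planting_density - 12.
Require -planting_density - 12 ≤ -23, so planting_density ≥ 11.
The smallest integer in [-4, 13] satisfying this is 11.

planting_density = 11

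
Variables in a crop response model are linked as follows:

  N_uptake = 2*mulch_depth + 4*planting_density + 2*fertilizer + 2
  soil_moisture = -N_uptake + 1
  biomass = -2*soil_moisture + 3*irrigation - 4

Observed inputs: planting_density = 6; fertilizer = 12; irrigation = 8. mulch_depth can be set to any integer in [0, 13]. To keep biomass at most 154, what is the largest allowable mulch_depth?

Substituting into the N_uptake equation gives N_uptake = 2*mulch_depth + 50.
Substituting into the soil_moisture equation gives soil_moisture = -2*mulch_depth - 49.
biomass becomes 4*mulch_depth + 118.
Require 4*mulch_depth + 118 ≤ 154, so mulch_depth ≤ 9.
The largest integer in [0, 13] satisfying this is 9.

mulch_depth = 9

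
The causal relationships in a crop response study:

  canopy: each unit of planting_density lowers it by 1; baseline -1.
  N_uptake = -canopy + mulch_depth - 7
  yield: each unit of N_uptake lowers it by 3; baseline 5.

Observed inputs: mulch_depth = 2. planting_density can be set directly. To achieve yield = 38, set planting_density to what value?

Substituting into the N_uptake equation gives N_uptake = planting_density - 4.
This gives yield = -3*planting_density + 17.
Solve -3*planting_density + 17 = 38: planting_density = (38 - 17) / -3 = -7.

planting_density = -7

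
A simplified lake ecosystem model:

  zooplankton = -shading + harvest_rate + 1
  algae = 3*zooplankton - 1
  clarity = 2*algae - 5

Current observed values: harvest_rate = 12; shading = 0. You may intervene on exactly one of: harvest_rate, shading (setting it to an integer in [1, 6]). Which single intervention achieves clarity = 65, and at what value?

Intervening on harvest_rate: clarity = 6*harvest_rate - 1. Reaching 65 requires harvest_rate = 11, outside [1, 6].
Intervening on shading: with other inputs at their observed values, clarity = -6*shading + 71. Solving for 65 gives shading = 1, within [1, 6].

set shading = 1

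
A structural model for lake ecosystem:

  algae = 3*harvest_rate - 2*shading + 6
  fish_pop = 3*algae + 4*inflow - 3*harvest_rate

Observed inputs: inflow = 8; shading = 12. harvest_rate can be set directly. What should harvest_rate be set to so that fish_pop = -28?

Substituting into the algae equation gives algae = 3*harvest_rate - 18.
So fish_pop = 6*harvest_rate - 22.
Solve 6*harvest_rate - 22 = -28: harvest_rate = (-28 + 22) / 6 = -1.

harvest_rate = -1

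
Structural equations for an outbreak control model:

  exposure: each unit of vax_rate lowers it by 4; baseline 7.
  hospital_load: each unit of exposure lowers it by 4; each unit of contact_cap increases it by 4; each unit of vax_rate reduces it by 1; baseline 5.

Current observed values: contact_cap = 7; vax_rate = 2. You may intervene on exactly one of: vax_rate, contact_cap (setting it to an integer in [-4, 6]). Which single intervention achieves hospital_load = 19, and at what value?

set contact_cap = 3

Intervening on vax_rate: hospital_load = 15*vax_rate + 5. Reaching 19 requires vax_rate = 14/15, not an integer.
Intervening on contact_cap: with other inputs at their observed values, hospital_load = 4*contact_cap + 7. Solving for 19 gives contact_cap = 3, within [-4, 6].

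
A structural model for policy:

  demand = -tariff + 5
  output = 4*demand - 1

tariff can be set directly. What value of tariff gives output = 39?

tariff = -5

Substituting into the output equation gives output = -4*tariff + 19.
Solve -4*tariff + 19 = 39: tariff = (39 - 19) / -4 = -5.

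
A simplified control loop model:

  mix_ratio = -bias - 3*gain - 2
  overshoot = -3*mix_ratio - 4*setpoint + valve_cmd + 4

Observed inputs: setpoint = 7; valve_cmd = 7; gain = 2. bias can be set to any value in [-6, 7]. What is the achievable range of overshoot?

-11 to 28

Substituting into the mix_ratio equation gives mix_ratio = -bias - 8.
So overshoot = 3*bias + 7.
Linear in bias, so extremes are at the endpoints: bias = -6 gives overshoot = -11; bias = 7 gives overshoot = 28.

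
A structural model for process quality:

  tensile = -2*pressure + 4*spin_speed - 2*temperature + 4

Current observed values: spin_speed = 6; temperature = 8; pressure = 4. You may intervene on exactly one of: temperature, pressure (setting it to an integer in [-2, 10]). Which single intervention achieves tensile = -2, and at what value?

set pressure = 7

Intervening on temperature: tensile = -2*temperature + 20. Reaching -2 requires temperature = 11, outside [-2, 10].
Intervening on pressure: with other inputs at their observed values, tensile = -2*pressure + 12. Solving for -2 gives pressure = 7, within [-2, 10].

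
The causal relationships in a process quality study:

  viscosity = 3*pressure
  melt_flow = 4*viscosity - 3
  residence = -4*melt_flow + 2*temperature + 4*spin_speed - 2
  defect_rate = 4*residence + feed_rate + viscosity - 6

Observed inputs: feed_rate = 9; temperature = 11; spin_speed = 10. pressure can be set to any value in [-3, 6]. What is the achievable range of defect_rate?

-843 to 858

Substituting into the melt_flow equation gives melt_flow = 12*pressure - 3.
This gives residence = -48*pressure + 72.
So defect_rate = -189*pressure + 291.
Linear in pressure, so extremes are at the endpoints: pressure = -3 gives defect_rate = 858; pressure = 6 gives defect_rate = -843.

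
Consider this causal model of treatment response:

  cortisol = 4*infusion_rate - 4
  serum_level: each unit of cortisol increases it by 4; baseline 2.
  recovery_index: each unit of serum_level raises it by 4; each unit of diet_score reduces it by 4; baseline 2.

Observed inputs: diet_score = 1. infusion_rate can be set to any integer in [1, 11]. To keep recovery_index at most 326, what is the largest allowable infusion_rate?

infusion_rate = 6

Substituting into the serum_level equation gives serum_level = 16*infusion_rate - 14.
So recovery_index = 64*infusion_rate - 58.
Require 64*infusion_rate - 58 ≤ 326, so infusion_rate ≤ 6.
The largest integer in [1, 11] satisfying this is 6.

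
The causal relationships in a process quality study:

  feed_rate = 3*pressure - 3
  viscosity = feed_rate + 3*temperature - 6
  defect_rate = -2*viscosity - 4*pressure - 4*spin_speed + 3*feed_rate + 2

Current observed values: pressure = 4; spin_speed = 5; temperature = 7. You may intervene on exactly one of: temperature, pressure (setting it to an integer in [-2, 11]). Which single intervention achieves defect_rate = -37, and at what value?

set temperature = 4

Intervening on temperature: with other inputs at their observed values, defect_rate = -6*temperature - 13. Solving for -37 gives temperature = 4, within [-2, 11].
Intervening on pressure: defect_rate = -pressure - 51. Reaching -37 requires pressure = -14, outside [-2, 11].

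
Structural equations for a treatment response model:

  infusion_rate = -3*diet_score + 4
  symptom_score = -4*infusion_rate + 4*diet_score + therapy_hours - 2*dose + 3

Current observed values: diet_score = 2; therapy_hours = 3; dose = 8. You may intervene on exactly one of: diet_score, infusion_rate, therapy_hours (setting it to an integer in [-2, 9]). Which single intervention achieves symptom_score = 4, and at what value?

set therapy_hours = 1

Intervening on diet_score: symptom_score = 16*diet_score - 26. Reaching 4 requires diet_score = 15/8, not an integer.
Intervening on infusion_rate: symptom_score = -4*infusion_rate - 2. Reaching 4 requires infusion_rate = -3/2, not an integer.
Intervening on therapy_hours: with other inputs at their observed values, symptom_score = therapy_hours + 3. Solving for 4 gives therapy_hours = 1, within [-2, 9].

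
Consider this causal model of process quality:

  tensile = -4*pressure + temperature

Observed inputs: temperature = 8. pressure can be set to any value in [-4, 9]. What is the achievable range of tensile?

Substituting into the tensile equation gives tensile = -4*pressure + 8.
Linear in pressure, so extremes are at the endpoints: pressure = -4 gives tensile = 24; pressure = 9 gives tensile = -28.

-28 to 24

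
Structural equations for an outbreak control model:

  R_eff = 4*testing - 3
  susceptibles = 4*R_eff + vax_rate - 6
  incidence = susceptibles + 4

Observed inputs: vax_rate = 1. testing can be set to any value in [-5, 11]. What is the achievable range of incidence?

-93 to 163

Substituting into the susceptibles equation gives susceptibles = 16*testing - 17.
This gives incidence = 16*testing - 13.
Linear in testing, so extremes are at the endpoints: testing = -5 gives incidence = -93; testing = 11 gives incidence = 163.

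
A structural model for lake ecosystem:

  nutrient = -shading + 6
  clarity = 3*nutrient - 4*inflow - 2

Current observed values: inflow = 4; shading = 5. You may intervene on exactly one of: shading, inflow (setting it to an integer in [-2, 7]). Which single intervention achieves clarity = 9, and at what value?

set inflow = -2

Intervening on shading: clarity = -3*shading. Reaching 9 requires shading = -3, outside [-2, 7].
Intervening on inflow: with other inputs at their observed values, clarity = -4*inflow + 1. Solving for 9 gives inflow = -2, within [-2, 7].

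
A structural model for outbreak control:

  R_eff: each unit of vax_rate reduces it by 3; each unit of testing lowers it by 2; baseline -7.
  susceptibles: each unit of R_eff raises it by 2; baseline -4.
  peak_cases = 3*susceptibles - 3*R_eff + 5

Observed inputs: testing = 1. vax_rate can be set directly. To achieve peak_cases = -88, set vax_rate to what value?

Substituting into the R_eff equation gives R_eff = -3*vax_rate - 9.
Substituting into the susceptibles equation gives susceptibles = -6*vax_rate - 22.
Substituting into the peak_cases equation gives peak_cases = -9*vax_rate - 34.
Solve -9*vax_rate - 34 = -88: vax_rate = (-88 + 34) / -9 = 6.

vax_rate = 6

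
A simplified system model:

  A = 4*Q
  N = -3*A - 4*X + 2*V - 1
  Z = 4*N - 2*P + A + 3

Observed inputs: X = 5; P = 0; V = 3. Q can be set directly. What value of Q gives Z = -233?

Substituting into the N equation gives N = -12*Q - 15.
Substituting into the Z equation gives Z = -44*Q - 57.
Solve -44*Q - 57 = -233: Q = (-233 + 57) / -44 = 4.

Q = 4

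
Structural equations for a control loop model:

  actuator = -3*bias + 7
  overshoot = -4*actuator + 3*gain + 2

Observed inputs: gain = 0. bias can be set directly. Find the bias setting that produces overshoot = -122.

bias = -8

Substituting into the overshoot equation gives overshoot = 12*bias - 26.
Solve 12*bias - 26 = -122: bias = (-122 + 26) / 12 = -8.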